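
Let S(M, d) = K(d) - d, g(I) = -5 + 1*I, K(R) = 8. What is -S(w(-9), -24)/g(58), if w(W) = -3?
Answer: -32/53 ≈ -0.60377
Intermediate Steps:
g(I) = -5 + I
S(M, d) = 8 - d
-S(w(-9), -24)/g(58) = -(8 - 1*(-24))/(-5 + 58) = -(8 + 24)/53 = -32/53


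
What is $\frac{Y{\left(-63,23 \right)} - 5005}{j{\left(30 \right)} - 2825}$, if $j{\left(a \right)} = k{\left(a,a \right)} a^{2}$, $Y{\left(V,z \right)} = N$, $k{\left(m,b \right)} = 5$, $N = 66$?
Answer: $- \frac{4939}{1675} \approx -2.9487$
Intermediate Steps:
$Y{\left(V,z \right)} = 66$
$j{\left(a \right)} = 5 a^{2}$
$\frac{Y{\left(-63,23 \right)} - 5005}{j{\left(30 \right)} - 2825} = \frac{66 - 5005}{5 \cdot 30^{2} - 2825} = - \frac{4939}{5 \cdot 900 - 2825} = - \frac{4939}{4500 - 2825} = - \frac{4939}{1675}$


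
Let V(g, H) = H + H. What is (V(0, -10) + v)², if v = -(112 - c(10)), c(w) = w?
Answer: 14884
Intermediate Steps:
V(g, H) = 2*H
v = -102 (v = -(112 - 1*10) = -(112 - 10) = -1*102 = -102)
(V(0, -10) + v)² = (2*(-10) - 102)² = (-20 - 102)² = (-122)² = 14884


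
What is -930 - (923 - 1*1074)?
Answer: -779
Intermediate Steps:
-930 - (923 - 1*1074) = -930 - (923 - 1074) = -930 - 1*(-151) = -930 + 151 = -779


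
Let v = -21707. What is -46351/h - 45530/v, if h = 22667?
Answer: 25887353/492032569 ≈ 0.052613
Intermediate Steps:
-46351/h - 45530/v = -46351/22667 - 45530/(-21707) = -46351*1/22667 - 45530*(-1/21707) = -46351/22667 + 45530/21707 = 25887353/492032569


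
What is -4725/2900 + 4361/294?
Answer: 4595/348 ≈ 13.204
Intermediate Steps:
-4725/2900 + 4361/294 = -4725*1/2900 + 4361*(1/294) = -189/116 + 89/6 = 4595/348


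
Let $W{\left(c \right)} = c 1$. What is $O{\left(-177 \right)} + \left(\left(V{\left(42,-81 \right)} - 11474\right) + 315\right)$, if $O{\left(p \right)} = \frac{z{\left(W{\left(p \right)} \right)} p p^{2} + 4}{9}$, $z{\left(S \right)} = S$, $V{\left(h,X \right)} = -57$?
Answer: $\frac{981405301}{9} \approx 1.0904 \cdot 10^{8}$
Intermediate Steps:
$W{\left(c \right)} = c$
$O{\left(p \right)} = \frac{4}{9} + \frac{p^{4}}{9}$ ($O{\left(p \right)} = \frac{p p p^{2} + 4}{9} = \left(p p^{3} + 4\right) \frac{1}{9} = \left(p^{4} + 4\right) \frac{1}{9} = \left(4 + p^{4}\right) \frac{1}{9} = \frac{4}{9} + \frac{p^{4}}{9}$)
$O{\left(-177 \right)} + \left(\left(V{\left(42,-81 \right)} - 11474\right) + 315\right) = \left(\frac{4}{9} + \frac{\left(-177\right)^{4}}{9}\right) + \left(\left(-57 - 11474\right) + 315\right) = \left(\frac{4}{9} + \frac{1}{9} \cdot 981506241\right) + \left(-11531 + 315\right) = \left(\frac{4}{9} + 109056249\right) - 11216 = \frac{981506245}{9} - 11216 = \frac{981405301}{9}$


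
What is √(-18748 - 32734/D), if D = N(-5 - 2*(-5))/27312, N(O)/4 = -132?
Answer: 3*√22512622/11 ≈ 1294.0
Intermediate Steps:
N(O) = -528 (N(O) = 4*(-132) = -528)
D = -11/569 (D = -528/27312 = -528*1/27312 = -11/569 ≈ -0.019332)
√(-18748 - 32734/D) = √(-18748 - 32734/(-11/569)) = √(-18748 - 32734*(-569/11)) = √(-18748 + 18625646/11) = √(18419418/11) = 3*√22512622/11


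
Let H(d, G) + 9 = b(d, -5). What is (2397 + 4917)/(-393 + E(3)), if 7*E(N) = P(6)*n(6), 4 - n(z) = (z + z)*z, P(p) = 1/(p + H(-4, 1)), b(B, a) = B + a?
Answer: -76797/4118 ≈ -18.649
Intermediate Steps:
H(d, G) = -14 + d (H(d, G) = -9 + (d - 5) = -9 + (-5 + d) = -14 + d)
P(p) = 1/(-18 + p) (P(p) = 1/(p + (-14 - 4)) = 1/(p - 18) = 1/(-18 + p))
n(z) = 4 - 2*z**2 (n(z) = 4 - (z + z)*z = 4 - 2*z*z = 4 - 2*z**2)
E(N) = 17/21 (E(N) = ((4 - 2*6**2)/(-18 + 6))/7 = ((4 - 2*36)/(-12))/7 = (-(4 - 72)/12)/7 = (-1/12*(-68))/7 = (1/7)*(17/3) = 17/21)
(2397 + 4917)/(-393 + E(3)) = (2397 + 4917)/(-393 + 17/21) = 7314/(-8236/21) = 7314*(-21/8236) = -76797/4118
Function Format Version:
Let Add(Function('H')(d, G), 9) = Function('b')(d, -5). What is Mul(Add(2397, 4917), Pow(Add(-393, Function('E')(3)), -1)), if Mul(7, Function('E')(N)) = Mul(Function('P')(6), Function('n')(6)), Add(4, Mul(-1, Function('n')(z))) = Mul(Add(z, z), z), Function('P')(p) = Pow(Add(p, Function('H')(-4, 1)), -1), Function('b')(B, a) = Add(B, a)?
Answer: Rational(-76797, 4118) ≈ -18.649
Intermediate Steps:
Function('H')(d, G) = Add(-14, d) (Function('H')(d, G) = Add(-9, Add(d, -5)) = Add(-9, Add(-5, d)) = Add(-14, d))
Function('P')(p) = Pow(Add(-18, p), -1) (Function('P')(p) = Pow(Add(p, Add(-14, -4)), -1) = Pow(Add(p, -18), -1) = Pow(Add(-18, p), -1))
Function('n')(z) = Add(4, Mul(-2, Pow(z, 2))) (Function('n')(z) = Add(4, Mul(-1, Mul(Add(z, z), z))) = Add(4, Mul(-1, Mul(Mul(2, z), z))) = Add(4, Mul(-1, Mul(2, Pow(z, 2)))) = Add(4, Mul(-2, Pow(z, 2))))
Function('E')(N) = Rational(17, 21) (Function('E')(N) = Mul(Rational(1, 7), Mul(Pow(Add(-18, 6), -1), Add(4, Mul(-2, Pow(6, 2))))) = Mul(Rational(1, 7), Mul(Pow(-12, -1), Add(4, Mul(-2, 36)))) = Mul(Rational(1, 7), Mul(Rational(-1, 12), Add(4, -72))) = Mul(Rational(1, 7), Mul(Rational(-1, 12), -68)) = Mul(Rational(1, 7), Rational(17, 3)) = Rational(17, 21))
Mul(Add(2397, 4917), Pow(Add(-393, Function('E')(3)), -1)) = Mul(Add(2397, 4917), Pow(Add(-393, Rational(17, 21)), -1)) = Mul(7314, Pow(Rational(-8236, 21), -1)) = Mul(7314, Rational(-21, 8236)) = Rational(-76797, 4118)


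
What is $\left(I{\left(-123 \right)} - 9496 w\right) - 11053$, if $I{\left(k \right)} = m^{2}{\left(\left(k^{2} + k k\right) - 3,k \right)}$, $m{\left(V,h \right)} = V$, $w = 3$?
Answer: $915325484$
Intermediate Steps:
$I{\left(k \right)} = \left(-3 + 2 k^{2}\right)^{2}$ ($I{\left(k \right)} = \left(\left(k^{2} + k k\right) - 3\right)^{2} = \left(\left(k^{2} + k^{2}\right) - 3\right)^{2} = \left(2 k^{2} - 3\right)^{2} = \left(-3 + 2 k^{2}\right)^{2}$)
$\left(I{\left(-123 \right)} - 9496 w\right) - 11053 = \left(\left(-3 + 2 \left(-123\right)^{2}\right)^{2} - 28488\right) - 11053 = \left(\left(-3 + 2 \cdot 15129\right)^{2} - 28488\right) - 11053 = \left(\left(-3 + 30258\right)^{2} - 28488\right) - 11053 = \left(30255^{2} - 28488\right) - 11053 = \left(915365025 - 28488\right) - 11053 = 915336537 - 11053 = 915325484$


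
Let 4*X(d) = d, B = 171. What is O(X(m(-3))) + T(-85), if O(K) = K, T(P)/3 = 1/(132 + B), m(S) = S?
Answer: -299/404 ≈ -0.74010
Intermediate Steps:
X(d) = d/4
T(P) = 1/101 (T(P) = 3/(132 + 171) = 3/303 = 3*(1/303) = 1/101)
O(X(m(-3))) + T(-85) = (¼)*(-3) + 1/101 = -¾ + 1/101 = -299/404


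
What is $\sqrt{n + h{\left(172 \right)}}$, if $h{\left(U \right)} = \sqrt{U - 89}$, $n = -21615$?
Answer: $\sqrt{-21615 + \sqrt{83}} \approx 146.99 i$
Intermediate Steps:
$h{\left(U \right)} = \sqrt{-89 + U}$
$\sqrt{n + h{\left(172 \right)}} = \sqrt{-21615 + \sqrt{-89 + 172}} = \sqrt{-21615 + \sqrt{83}}$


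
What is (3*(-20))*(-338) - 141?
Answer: 20139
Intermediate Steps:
(3*(-20))*(-338) - 141 = -60*(-338) - 141 = 20280 - 141 = 20139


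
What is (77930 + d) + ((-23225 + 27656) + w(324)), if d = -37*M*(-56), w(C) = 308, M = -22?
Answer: 37085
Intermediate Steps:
d = -45584 (d = -37*(-22)*(-56) = 814*(-56) = -45584)
(77930 + d) + ((-23225 + 27656) + w(324)) = (77930 - 45584) + ((-23225 + 27656) + 308) = 32346 + (4431 + 308) = 32346 + 4739 = 37085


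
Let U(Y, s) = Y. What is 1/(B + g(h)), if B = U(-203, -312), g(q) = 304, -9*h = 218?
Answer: 1/101 ≈ 0.0099010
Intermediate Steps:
h = -218/9 (h = -⅑*218 = -218/9 ≈ -24.222)
B = -203
1/(B + g(h)) = 1/(-203 + 304) = 1/101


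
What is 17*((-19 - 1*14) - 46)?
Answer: -1343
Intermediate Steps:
17*((-19 - 1*14) - 46) = 17*((-19 - 14) - 46) = 17*(-33 - 46) = 17*(-79) = -1343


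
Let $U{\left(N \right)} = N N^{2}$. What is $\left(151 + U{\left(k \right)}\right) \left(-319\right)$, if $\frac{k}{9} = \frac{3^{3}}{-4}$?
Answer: $\frac{4574218517}{64} \approx 7.1472 \cdot 10^{7}$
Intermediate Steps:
$k = - \frac{243}{4}$ ($k = 9 \frac{3^{3}}{-4} = 9 \cdot 27 \left(- \frac{1}{4}\right) = 9 \left(- \frac{27}{4}\right) = - \frac{243}{4} \approx -60.75$)
$U{\left(N \right)} = N^{3}$
$\left(151 + U{\left(k \right)}\right) \left(-319\right) = \left(151 + \left(- \frac{243}{4}\right)^{3}\right) \left(-319\right) = \left(151 - \frac{14348907}{64}\right) \left(-319\right) = \left(- \frac{14339243}{64}\right) \left(-319\right) = \frac{4574218517}{64}$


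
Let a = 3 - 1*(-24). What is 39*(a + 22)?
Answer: 1911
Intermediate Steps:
a = 27 (a = 3 + 24 = 27)
39*(a + 22) = 39*(27 + 22) = 39*49 = 1911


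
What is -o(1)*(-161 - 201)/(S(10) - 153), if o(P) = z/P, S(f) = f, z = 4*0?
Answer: 0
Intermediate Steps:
z = 0
o(P) = 0 (o(P) = 0/P = 0)
-o(1)*(-161 - 201)/(S(10) - 153) = -0*(-161 - 201)/(10 - 153) = -0*(-362/(-143)) = -0*(-362*(-1/143)) = -0*362/143 = -1*0 = 0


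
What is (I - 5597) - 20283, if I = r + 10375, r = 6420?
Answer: -9085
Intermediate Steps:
I = 16795 (I = 6420 + 10375 = 16795)
(I - 5597) - 20283 = (16795 - 5597) - 20283 = 11198 - 20283 = -9085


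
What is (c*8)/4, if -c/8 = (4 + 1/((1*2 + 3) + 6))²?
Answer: -32400/121 ≈ -267.77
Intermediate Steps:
c = -16200/121 (c = -8*(4 + 1/((1*2 + 3) + 6))² = -8*(4 + 1/((2 + 3) + 6))² = -8*(4 + 1/(5 + 6))² = -8*(4 + 1/11)² = -8*(45/11)² = -8*2025/121 = -16200/121 ≈ -133.88)
(c*8)/4 = -16200/121*8/4 = -129600/121*¼ = -32400/121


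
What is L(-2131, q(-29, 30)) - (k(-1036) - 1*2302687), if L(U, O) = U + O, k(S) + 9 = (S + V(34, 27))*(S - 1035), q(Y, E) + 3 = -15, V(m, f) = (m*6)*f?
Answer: 11562059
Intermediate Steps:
V(m, f) = 6*f*m (V(m, f) = (6*m)*f = 6*f*m)
q(Y, E) = -18 (q(Y, E) = -3 - 15 = -18)
k(S) = -9 + (-1035 + S)*(5508 + S) (k(S) = -9 + (S + 6*27*34)*(S - 1035) = -9 + (S + 5508)*(-1035 + S) = -9 + (5508 + S)*(-1035 + S) = -9 + (-1035 + S)*(5508 + S))
L(U, O) = O + U
L(-2131, q(-29, 30)) - (k(-1036) - 1*2302687) = (-18 - 2131) - ((-5700789 + (-1036)² + 4473*(-1036)) - 1*2302687) = -2149 - ((-5700789 + 1073296 - 4634028) - 2302687) = -2149 - (-9261521 - 2302687) = -2149 - 1*(-11564208) = -2149 + 11564208 = 11562059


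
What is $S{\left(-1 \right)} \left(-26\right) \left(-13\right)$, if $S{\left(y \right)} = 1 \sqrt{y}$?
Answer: $338 i \approx 338.0 i$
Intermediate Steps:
$S{\left(y \right)} = \sqrt{y}$
$S{\left(-1 \right)} \left(-26\right) \left(-13\right) = \sqrt{-1} \left(-26\right) \left(-13\right) = i \left(-26\right) \left(-13\right) = - 26 i \left(-13\right) = 338 i$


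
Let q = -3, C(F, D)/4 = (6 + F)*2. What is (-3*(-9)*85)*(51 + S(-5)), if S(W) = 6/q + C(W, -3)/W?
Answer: 108783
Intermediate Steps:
C(F, D) = 48 + 8*F (C(F, D) = 4*((6 + F)*2) = 4*(12 + 2*F) = 48 + 8*F)
S(W) = -2 + (48 + 8*W)/W (S(W) = 6/(-3) + (48 + 8*W)/W = 6*(-⅓) + (48 + 8*W)/W = -2 + (48 + 8*W)/W)
(-3*(-9)*85)*(51 + S(-5)) = (-3*(-9)*85)*(51 + (6 + 48/(-5))) = (27*85)*(51 + (6 + 48*(-⅕))) = 2295*(51 + (6 - 48/5)) = 2295*(51 - 18/5) = 2295*(237/5) = 108783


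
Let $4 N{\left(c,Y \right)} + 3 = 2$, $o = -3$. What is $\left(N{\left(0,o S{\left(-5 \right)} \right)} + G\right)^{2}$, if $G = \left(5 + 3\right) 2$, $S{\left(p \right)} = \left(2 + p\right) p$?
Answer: $\frac{3969}{16} \approx 248.06$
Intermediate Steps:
$S{\left(p \right)} = p \left(2 + p\right)$
$G = 16$ ($G = 8 \cdot 2 = 16$)
$N{\left(c,Y \right)} = - \frac{1}{4}$ ($N{\left(c,Y \right)} = - \frac{3}{4} + \frac{1}{4} \cdot 2 = - \frac{3}{4} + \frac{1}{2} = - \frac{1}{4}$)
$\left(N{\left(0,o S{\left(-5 \right)} \right)} + G\right)^{2} = \left(- \frac{1}{4} + 16\right)^{2} = \left(\frac{63}{4}\right)^{2} = \frac{3969}{16}$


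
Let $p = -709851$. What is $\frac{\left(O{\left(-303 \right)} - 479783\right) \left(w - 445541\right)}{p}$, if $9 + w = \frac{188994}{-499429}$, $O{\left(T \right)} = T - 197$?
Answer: $- \frac{106872947753844152}{354520175079} \approx -3.0146 \cdot 10^{5}$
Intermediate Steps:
$O{\left(T \right)} = -197 + T$
$w = - \frac{4683855}{499429}$ ($w = -9 + \frac{188994}{-499429} = -9 + 188994 \left(- \frac{1}{499429}\right) = -9 - \frac{188994}{499429} = - \frac{4683855}{499429} \approx -9.3784$)
$\frac{\left(O{\left(-303 \right)} - 479783\right) \left(w - 445541\right)}{p} = \frac{\left(\left(-197 - 303\right) - 479783\right) \left(- \frac{4683855}{499429} - 445541\right)}{-709851} = \left(-500 - 479783\right) \left(- \frac{222520779944}{499429}\right) \left(- \frac{1}{709851}\right) = \left(-480283\right) \left(- \frac{222520779944}{499429}\right) \left(- \frac{1}{709851}\right) = \frac{106872947753844152}{499429} \left(- \frac{1}{709851}\right) = - \frac{106872947753844152}{354520175079}$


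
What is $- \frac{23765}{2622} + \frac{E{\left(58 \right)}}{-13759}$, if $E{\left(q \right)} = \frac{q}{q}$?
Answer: $- \frac{326985257}{36076098} \approx -9.0638$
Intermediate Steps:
$E{\left(q \right)} = 1$
$- \frac{23765}{2622} + \frac{E{\left(58 \right)}}{-13759} = - \frac{23765}{2622} + 1 \frac{1}{-13759} = \left(-23765\right) \frac{1}{2622} + 1 \left(- \frac{1}{13759}\right) = - \frac{23765}{2622} - \frac{1}{13759} = - \frac{326985257}{36076098}$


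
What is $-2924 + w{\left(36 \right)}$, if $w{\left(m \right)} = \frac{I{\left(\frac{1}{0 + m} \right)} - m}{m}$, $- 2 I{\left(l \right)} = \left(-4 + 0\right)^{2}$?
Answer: $- \frac{26327}{9} \approx -2925.2$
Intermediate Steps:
$I{\left(l \right)} = -8$ ($I{\left(l \right)} = - \frac{\left(-4 + 0\right)^{2}}{2} = - \frac{\left(-4\right)^{2}}{2} = \left(- \frac{1}{2}\right) 16 = -8$)
$w{\left(m \right)} = \frac{-8 - m}{m}$
$-2924 + w{\left(36 \right)} = -2924 + \frac{-8 - 36}{36} = -2924 + \frac{1}{36} \left(-44\right) = -2924 - \frac{11}{9} = - \frac{26327}{9}$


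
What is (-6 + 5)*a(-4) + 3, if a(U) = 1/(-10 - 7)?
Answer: 52/17 ≈ 3.0588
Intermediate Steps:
a(U) = -1/17 (a(U) = 1/(-17) = -1/17)
(-6 + 5)*a(-4) + 3 = (-6 + 5)*(-1/17) + 3 = -1*(-1/17) + 3 = 1/17 + 3 = 52/17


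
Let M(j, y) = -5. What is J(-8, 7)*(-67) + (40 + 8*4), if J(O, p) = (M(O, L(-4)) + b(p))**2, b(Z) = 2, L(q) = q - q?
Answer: -531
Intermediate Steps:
L(q) = 0
J(O, p) = 9 (J(O, p) = (-5 + 2)**2 = (-3)**2 = 9)
J(-8, 7)*(-67) + (40 + 8*4) = 9*(-67) + (40 + 8*4) = -603 + (40 + 32) = -603 + 72 = -531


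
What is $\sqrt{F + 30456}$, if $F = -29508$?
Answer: $2 \sqrt{237} \approx 30.79$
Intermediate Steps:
$\sqrt{F + 30456} = \sqrt{-29508 + 30456} = \sqrt{948} = 2 \sqrt{237}$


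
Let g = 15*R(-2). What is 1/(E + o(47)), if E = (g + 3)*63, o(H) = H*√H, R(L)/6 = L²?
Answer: 22869/522887338 - 47*√47/522887338 ≈ 4.3120e-5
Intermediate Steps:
R(L) = 6*L²
g = 360 (g = 15*(6*(-2)²) = 15*(6*4) = 15*24 = 360)
o(H) = H^(3/2)
E = 22869 (E = (360 + 3)*63 = 363*63 = 22869)
1/(E + o(47)) = 1/(22869 + 47^(3/2)) = 1/(22869 + 47*√47)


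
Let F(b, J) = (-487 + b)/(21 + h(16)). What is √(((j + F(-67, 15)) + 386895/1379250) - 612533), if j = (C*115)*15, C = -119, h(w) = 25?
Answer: I*√146310916838396334/422970 ≈ 904.33*I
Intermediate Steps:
F(b, J) = -487/46 + b/46 (F(b, J) = (-487 + b)/(21 + 25) = (-487 + b)/46 = (-487 + b)*(1/46) = -487/46 + b/46)
j = -205275 (j = -119*115*15 = -13685*15 = -205275)
√(((j + F(-67, 15)) + 386895/1379250) - 612533) = √(((-205275 + (-487/46 + (1/46)*(-67))) + 386895/1379250) - 612533) = √(((-205275 + (-487/46 - 67/46)) + 386895*(1/1379250)) - 612533) = √(((-205275 - 277/23) + 25793/91950) - 612533) = √((-4721602/23 + 25793/91950) - 612533) = √(-434150710661/2114850 - 612533) = √(-1729566125711/2114850) = I*√146310916838396334/422970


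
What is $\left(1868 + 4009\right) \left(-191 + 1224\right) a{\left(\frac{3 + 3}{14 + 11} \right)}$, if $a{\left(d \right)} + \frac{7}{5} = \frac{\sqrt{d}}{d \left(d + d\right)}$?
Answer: $- \frac{42496587}{5} + \frac{84318625 \sqrt{6}}{8} \approx 1.7318 \cdot 10^{7}$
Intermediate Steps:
$a{\left(d \right)} = - \frac{7}{5} + \frac{1}{2 d^{\frac{3}{2}}}$ ($a{\left(d \right)} = - \frac{7}{5} + \frac{\sqrt{d}}{d \left(d + d\right)} = - \frac{7}{5} + \frac{\sqrt{d}}{d 2 d} = - \frac{7}{5} + \frac{\sqrt{d}}{2 d^{2}} = - \frac{7}{5} + \frac{1}{2 d^{2}} \sqrt{d} = - \frac{7}{5} + \frac{1}{2 d^{\frac{3}{2}}}$)
$\left(1868 + 4009\right) \left(-191 + 1224\right) a{\left(\frac{3 + 3}{14 + 11} \right)} = \left(1868 + 4009\right) \left(-191 + 1224\right) \left(- \frac{7}{5} + \frac{1}{2 \frac{\left(3 + 3\right)^{\frac{3}{2}}}{\left(14 + 11\right)^{\frac{3}{2}}}}\right) = 5877 \cdot 1033 \left(- \frac{7}{5} + \frac{1}{2 \frac{6 \sqrt{6}}{125}}\right) = 6070941 \left(- \frac{7}{5} + \frac{1}{2 \frac{6 \sqrt{6}}{125}}\right) = 6070941 \left(- \frac{7}{5} + \frac{\frac{125}{36} \sqrt{6}}{2}\right) = 6070941 \left(- \frac{7}{5} + \frac{125 \sqrt{6}}{72}\right) = - \frac{42496587}{5} + \frac{84318625 \sqrt{6}}{8}$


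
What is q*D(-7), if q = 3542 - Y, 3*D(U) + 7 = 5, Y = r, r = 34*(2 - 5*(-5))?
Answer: -5248/3 ≈ -1749.3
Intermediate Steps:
r = 918 (r = 34*(2 + 25) = 34*27 = 918)
Y = 918
D(U) = -⅔ (D(U) = -7/3 + (⅓)*5 = -7/3 + 5/3 = -⅔)
q = 2624 (q = 3542 - 1*918 = 3542 - 918 = 2624)
q*D(-7) = 2624*(-⅔) = -5248/3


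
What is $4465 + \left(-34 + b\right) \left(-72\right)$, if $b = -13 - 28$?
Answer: $9865$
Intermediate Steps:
$b = -41$ ($b = -13 - 28 = -41$)
$4465 + \left(-34 + b\right) \left(-72\right) = 4465 + \left(-34 - 41\right) \left(-72\right) = 4465 - -5400 = 4465 + 5400 = 9865$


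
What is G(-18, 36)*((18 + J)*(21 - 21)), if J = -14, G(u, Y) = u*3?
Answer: 0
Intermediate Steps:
G(u, Y) = 3*u
G(-18, 36)*((18 + J)*(21 - 21)) = (3*(-18))*((18 - 14)*(21 - 21)) = -216*0 = -54*0 = 0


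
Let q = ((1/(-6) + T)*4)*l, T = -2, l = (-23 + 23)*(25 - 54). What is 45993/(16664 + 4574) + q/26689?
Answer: 45993/21238 ≈ 2.1656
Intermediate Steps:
l = 0 (l = 0*(-29) = 0)
q = 0 (q = ((1/(-6) - 2)*4)*0 = ((-⅙ - 2)*4)*0 = -13/6*4*0 = -26/3*0 = 0)
45993/(16664 + 4574) + q/26689 = 45993/(16664 + 4574) + 0/26689 = 45993/21238 + 0*(1/26689) = 45993*(1/21238) + 0 = 45993/21238 + 0 = 45993/21238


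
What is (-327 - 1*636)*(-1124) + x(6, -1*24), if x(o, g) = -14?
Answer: 1082398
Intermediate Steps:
(-327 - 1*636)*(-1124) + x(6, -1*24) = (-327 - 1*636)*(-1124) - 14 = (-327 - 636)*(-1124) - 14 = -963*(-1124) - 14 = 1082412 - 14 = 1082398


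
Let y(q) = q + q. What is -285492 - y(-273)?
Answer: -284946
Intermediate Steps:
y(q) = 2*q
-285492 - y(-273) = -285492 - 2*(-273) = -285492 - 1*(-546) = -285492 + 546 = -284946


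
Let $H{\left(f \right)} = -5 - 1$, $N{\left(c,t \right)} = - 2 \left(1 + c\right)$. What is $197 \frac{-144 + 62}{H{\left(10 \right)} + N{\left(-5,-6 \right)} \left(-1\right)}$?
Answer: $\frac{8077}{7} \approx 1153.9$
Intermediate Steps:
$N{\left(c,t \right)} = -2 - 2 c$
$H{\left(f \right)} = -6$ ($H{\left(f \right)} = -5 - 1 = -6$)
$197 \frac{-144 + 62}{H{\left(10 \right)} + N{\left(-5,-6 \right)} \left(-1\right)} = 197 \frac{-144 + 62}{-6 + \left(-2 - -10\right) \left(-1\right)} = 197 \left(- \frac{82}{-6 + \left(-2 + 10\right) \left(-1\right)}\right) = 197 \left(- \frac{82}{-6 + 8 \left(-1\right)}\right) = 197 \left(- \frac{82}{-6 - 8}\right) = 197 \left(- \frac{82}{-14}\right) = 197 \left(\left(-82\right) \left(- \frac{1}{14}\right)\right) = 197 \cdot \frac{41}{7} = \frac{8077}{7}$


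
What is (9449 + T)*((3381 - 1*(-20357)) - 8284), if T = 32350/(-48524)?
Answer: 1771302422601/12131 ≈ 1.4601e+8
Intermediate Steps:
T = -16175/24262 (T = 32350*(-1/48524) = -16175/24262 ≈ -0.66668)
(9449 + T)*((3381 - 1*(-20357)) - 8284) = (9449 - 16175/24262)*((3381 - 1*(-20357)) - 8284) = 229235463*((3381 + 20357) - 8284)/24262 = 229235463*(23738 - 8284)/24262 = (229235463/24262)*15454 = 1771302422601/12131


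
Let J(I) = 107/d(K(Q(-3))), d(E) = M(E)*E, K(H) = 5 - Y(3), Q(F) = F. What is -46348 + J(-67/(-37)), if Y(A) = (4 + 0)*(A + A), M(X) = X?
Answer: -16731521/361 ≈ -46348.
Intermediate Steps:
Y(A) = 8*A (Y(A) = 4*(2*A) = 8*A)
K(H) = -19 (K(H) = 5 - 8*3 = 5 - 1*24 = 5 - 24 = -19)
d(E) = E² (d(E) = E*E = E²)
J(I) = 107/361 (J(I) = 107/((-19)²) = 107/361)
-46348 + J(-67/(-37)) = -46348 + 107/361 = -16731521/361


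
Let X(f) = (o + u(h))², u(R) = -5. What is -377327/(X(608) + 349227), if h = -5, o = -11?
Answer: -377327/349483 ≈ -1.0797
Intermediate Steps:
X(f) = 256 (X(f) = (-11 - 5)² = (-16)² = 256)
-377327/(X(608) + 349227) = -377327/(256 + 349227) = -377327/349483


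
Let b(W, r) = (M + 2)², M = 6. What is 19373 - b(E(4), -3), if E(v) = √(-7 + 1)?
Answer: 19309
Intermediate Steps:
E(v) = I*√6 (E(v) = √(-6) = I*√6)
b(W, r) = 64 (b(W, r) = (6 + 2)² = 8² = 64)
19373 - b(E(4), -3) = 19373 - 1*64 = 19373 - 64 = 19309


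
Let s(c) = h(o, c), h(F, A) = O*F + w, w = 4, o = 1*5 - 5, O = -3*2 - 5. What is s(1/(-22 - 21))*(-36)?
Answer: -144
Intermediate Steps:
O = -11 (O = -6 - 5 = -11)
o = 0 (o = 5 - 5 = 0)
h(F, A) = 4 - 11*F (h(F, A) = -11*F + 4 = 4 - 11*F)
s(c) = 4 (s(c) = 4 - 11*0 = 4 + 0 = 4)
s(1/(-22 - 21))*(-36) = 4*(-36) = -144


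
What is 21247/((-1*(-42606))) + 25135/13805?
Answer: 24803939/10694106 ≈ 2.3194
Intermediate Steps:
21247/((-1*(-42606))) + 25135/13805 = 21247/42606 + 25135*(1/13805) = 21247*(1/42606) + 457/251 = 21247/42606 + 457/251 = 24803939/10694106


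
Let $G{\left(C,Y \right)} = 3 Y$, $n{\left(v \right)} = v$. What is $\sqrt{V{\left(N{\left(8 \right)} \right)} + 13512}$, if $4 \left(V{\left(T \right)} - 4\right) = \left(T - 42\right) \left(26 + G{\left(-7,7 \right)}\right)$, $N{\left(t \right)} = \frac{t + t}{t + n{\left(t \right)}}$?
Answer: $\frac{3 \sqrt{5793}}{2} \approx 114.17$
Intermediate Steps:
$N{\left(t \right)} = 1$ ($N{\left(t \right)} = \frac{t + t}{t + t} = \frac{2 t}{2 t} = 2 t \frac{1}{2 t} = 1$)
$V{\left(T \right)} = - \frac{979}{2} + \frac{47 T}{4}$ ($V{\left(T \right)} = 4 + \frac{\left(T - 42\right) \left(26 + 3 \cdot 7\right)}{4} = 4 + \frac{\left(-42 + T\right) \left(26 + 21\right)}{4} = 4 + \frac{\left(-42 + T\right) 47}{4} = 4 + \frac{-1974 + 47 T}{4} = 4 + \left(- \frac{987}{2} + \frac{47 T}{4}\right) = - \frac{979}{2} + \frac{47 T}{4}$)
$\sqrt{V{\left(N{\left(8 \right)} \right)} + 13512} = \sqrt{\left(- \frac{979}{2} + \frac{47}{4} \cdot 1\right) + 13512} = \sqrt{\left(- \frac{979}{2} + \frac{47}{4}\right) + 13512} = \sqrt{- \frac{1911}{4} + 13512} = \sqrt{\frac{52137}{4}} = \frac{3 \sqrt{5793}}{2}$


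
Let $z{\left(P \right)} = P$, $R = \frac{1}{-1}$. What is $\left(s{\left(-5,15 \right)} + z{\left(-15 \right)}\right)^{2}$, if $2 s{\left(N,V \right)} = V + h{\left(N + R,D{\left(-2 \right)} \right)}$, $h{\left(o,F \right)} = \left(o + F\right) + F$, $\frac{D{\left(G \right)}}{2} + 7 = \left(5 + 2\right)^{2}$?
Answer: $\frac{21609}{4} \approx 5402.3$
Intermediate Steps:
$D{\left(G \right)} = 84$ ($D{\left(G \right)} = -14 + 2 \left(5 + 2\right)^{2} = -14 + 2 \cdot 7^{2} = -14 + 2 \cdot 49 = -14 + 98 = 84$)
$R = -1$
$h{\left(o,F \right)} = o + 2 F$ ($h{\left(o,F \right)} = \left(F + o\right) + F = o + 2 F$)
$s{\left(N,V \right)} = \frac{167}{2} + \frac{N}{2} + \frac{V}{2}$ ($s{\left(N,V \right)} = \frac{V + \left(\left(N - 1\right) + 2 \cdot 84\right)}{2} = \frac{V + \left(\left(-1 + N\right) + 168\right)}{2} = \frac{V + \left(167 + N\right)}{2} = \frac{167 + N + V}{2} = \frac{167}{2} + \frac{N}{2} + \frac{V}{2}$)
$\left(s{\left(-5,15 \right)} + z{\left(-15 \right)}\right)^{2} = \left(\left(\frac{167}{2} + \frac{1}{2} \left(-5\right) + \frac{1}{2} \cdot 15\right) - 15\right)^{2} = \left(\left(\frac{167}{2} - \frac{5}{2} + \frac{15}{2}\right) - 15\right)^{2} = \left(\frac{177}{2} - 15\right)^{2} = \left(\frac{147}{2}\right)^{2} = \frac{21609}{4}$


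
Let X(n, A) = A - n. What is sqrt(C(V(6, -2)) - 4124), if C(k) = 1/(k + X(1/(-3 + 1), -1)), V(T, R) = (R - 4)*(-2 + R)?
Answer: I*sqrt(9109822)/47 ≈ 64.218*I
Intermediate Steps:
V(T, R) = (-4 + R)*(-2 + R)
C(k) = 1/(-1/2 + k) (C(k) = 1/(k + (-1 - 1/(-3 + 1))) = 1/(k + (-1 - 1/(-2))) = 1/(k + (-1 - 1*(-1/2))) = 1/(k + (-1 + 1/2)) = 1/(k - 1/2) = 1/(-1/2 + k))
sqrt(C(V(6, -2)) - 4124) = sqrt(2/(-1 + 2*(8 + (-2)**2 - 6*(-2))) - 4124) = sqrt(2/(-1 + 2*(8 + 4 + 12)) - 4124) = sqrt(2/(-1 + 2*24) - 4124) = sqrt(2/(-1 + 48) - 4124) = sqrt(2/47 - 4124) = sqrt(-193826/47) = I*sqrt(9109822)/47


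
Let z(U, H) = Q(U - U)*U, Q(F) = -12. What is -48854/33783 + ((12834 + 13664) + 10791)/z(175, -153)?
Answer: -21624249/1126100 ≈ -19.203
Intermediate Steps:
z(U, H) = -12*U
-48854/33783 + ((12834 + 13664) + 10791)/z(175, -153) = -48854/33783 + ((12834 + 13664) + 10791)/((-12*175)) = -48854*1/33783 + (26498 + 10791)/(-2100) = -48854/33783 + 37289*(-1/2100) = -48854/33783 - 5327/300 = -21624249/1126100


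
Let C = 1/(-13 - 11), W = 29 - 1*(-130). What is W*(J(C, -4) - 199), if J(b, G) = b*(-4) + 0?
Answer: -63229/2 ≈ -31615.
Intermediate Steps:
W = 159 (W = 29 + 130 = 159)
C = -1/24 (C = 1/(-24) = -1/24 ≈ -0.041667)
J(b, G) = -4*b (J(b, G) = -4*b + 0 = -4*b)
W*(J(C, -4) - 199) = 159*(-4*(-1/24) - 199) = 159*(⅙ - 199) = 159*(-1193/6) = -63229/2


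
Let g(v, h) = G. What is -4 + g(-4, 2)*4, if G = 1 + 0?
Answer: 0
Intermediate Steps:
G = 1
g(v, h) = 1
-4 + g(-4, 2)*4 = -4 + 1*4 = -4 + 4 = 0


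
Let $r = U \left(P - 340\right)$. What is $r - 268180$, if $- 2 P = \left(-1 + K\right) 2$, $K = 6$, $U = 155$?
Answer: $-321655$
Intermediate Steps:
$P = -5$ ($P = - \frac{\left(-1 + 6\right) 2}{2} = - \frac{5 \cdot 2}{2} = \left(- \frac{1}{2}\right) 10 = -5$)
$r = -53475$ ($r = 155 \left(-5 - 340\right) = 155 \left(-345\right) = -53475$)
$r - 268180 = -53475 - 268180 = -321655$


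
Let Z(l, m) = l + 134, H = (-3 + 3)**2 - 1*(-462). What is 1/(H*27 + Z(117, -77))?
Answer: 1/12725 ≈ 7.8585e-5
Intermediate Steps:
H = 462 (H = 0**2 + 462 = 0 + 462 = 462)
Z(l, m) = 134 + l
1/(H*27 + Z(117, -77)) = 1/(462*27 + (134 + 117)) = 1/(12474 + 251) = 1/12725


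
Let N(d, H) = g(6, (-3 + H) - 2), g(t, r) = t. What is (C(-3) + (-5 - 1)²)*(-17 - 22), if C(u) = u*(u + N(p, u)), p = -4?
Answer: -1053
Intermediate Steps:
N(d, H) = 6
C(u) = u*(6 + u) (C(u) = u*(u + 6) = u*(6 + u))
(C(-3) + (-5 - 1)²)*(-17 - 22) = (-3*(6 - 3) + (-5 - 1)²)*(-17 - 22) = (-3*3 + (-6)²)*(-39) = (-9 + 36)*(-39) = 27*(-39) = -1053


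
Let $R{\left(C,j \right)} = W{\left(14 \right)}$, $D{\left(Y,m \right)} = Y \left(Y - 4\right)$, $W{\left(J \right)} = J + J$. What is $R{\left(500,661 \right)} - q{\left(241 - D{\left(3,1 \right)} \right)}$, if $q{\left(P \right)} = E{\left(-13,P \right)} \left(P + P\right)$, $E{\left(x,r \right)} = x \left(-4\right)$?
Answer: $-25348$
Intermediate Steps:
$W{\left(J \right)} = 2 J$
$D{\left(Y,m \right)} = Y \left(-4 + Y\right)$
$E{\left(x,r \right)} = - 4 x$
$R{\left(C,j \right)} = 28$ ($R{\left(C,j \right)} = 2 \cdot 14 = 28$)
$q{\left(P \right)} = 104 P$ ($q{\left(P \right)} = \left(-4\right) \left(-13\right) \left(P + P\right) = 52 \cdot 2 P = 104 P$)
$R{\left(500,661 \right)} - q{\left(241 - D{\left(3,1 \right)} \right)} = 28 - 104 \left(241 - 3 \left(-4 + 3\right)\right) = 28 - 104 \left(241 - 3 \left(-1\right)\right) = 28 - 104 \left(241 - -3\right) = 28 - 104 \left(241 + 3\right) = 28 - 104 \cdot 244 = 28 - 25376 = -25348$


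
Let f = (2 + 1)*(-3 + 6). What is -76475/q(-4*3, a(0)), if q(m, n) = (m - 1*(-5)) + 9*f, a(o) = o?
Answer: -76475/74 ≈ -1033.4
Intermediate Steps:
f = 9 (f = 3*3 = 9)
q(m, n) = 86 + m (q(m, n) = (m - 1*(-5)) + 9*9 = (m + 5) + 81 = (5 + m) + 81 = 86 + m)
-76475/q(-4*3, a(0)) = -76475/(86 - 4*3) = -76475/(86 - 12) = -76475/74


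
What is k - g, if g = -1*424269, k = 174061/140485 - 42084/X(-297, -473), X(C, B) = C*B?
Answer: 930352006138474/2192830365 ≈ 4.2427e+5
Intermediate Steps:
X(C, B) = B*C
k = 2060010289/2192830365 (k = 174061/140485 - 42084/((-473*(-297))) = 174061*(1/140485) - 42084/140481 = 174061/140485 - 42084*1/140481 = 174061/140485 - 4676/15609 = 2060010289/2192830365 ≈ 0.93943)
g = -424269
k - g = 2060010289/2192830365 - 1*(-424269) = 2060010289/2192830365 + 424269 = 930352006138474/2192830365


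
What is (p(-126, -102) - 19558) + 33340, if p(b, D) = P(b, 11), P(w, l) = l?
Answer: 13793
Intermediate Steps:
p(b, D) = 11
(p(-126, -102) - 19558) + 33340 = (11 - 19558) + 33340 = -19547 + 33340 = 13793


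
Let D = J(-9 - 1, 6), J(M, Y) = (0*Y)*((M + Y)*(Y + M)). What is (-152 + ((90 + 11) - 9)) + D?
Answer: -60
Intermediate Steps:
J(M, Y) = 0 (J(M, Y) = 0*((M + Y)*(M + Y)) = 0*(M + Y)² = 0)
D = 0
(-152 + ((90 + 11) - 9)) + D = (-152 + ((90 + 11) - 9)) + 0 = (-152 + (101 - 9)) + 0 = (-152 + 92) + 0 = -60 + 0 = -60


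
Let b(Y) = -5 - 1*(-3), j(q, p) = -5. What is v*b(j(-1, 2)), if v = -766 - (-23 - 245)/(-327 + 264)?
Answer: 97052/63 ≈ 1540.5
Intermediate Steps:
v = -48526/63 (v = -766 - (-268)/(-63) = -766 - (-268)*(-1)/63 = -766 - 1*268/63 = -766 - 268/63 = -48526/63 ≈ -770.25)
b(Y) = -2 (b(Y) = -5 + 3 = -2)
v*b(j(-1, 2)) = -48526/63*(-2) = 97052/63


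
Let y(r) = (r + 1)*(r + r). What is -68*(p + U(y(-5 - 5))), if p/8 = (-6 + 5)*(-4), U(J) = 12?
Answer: -2992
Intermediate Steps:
y(r) = 2*r*(1 + r) (y(r) = (1 + r)*(2*r) = 2*r*(1 + r))
p = 32 (p = 8*((-6 + 5)*(-4)) = 8*(-1*(-4)) = 8*4 = 32)
-68*(p + U(y(-5 - 5))) = -68*(32 + 12) = -68*44 = -2992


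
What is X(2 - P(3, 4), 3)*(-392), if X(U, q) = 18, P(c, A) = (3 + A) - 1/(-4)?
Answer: -7056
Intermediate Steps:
P(c, A) = 13/4 + A (P(c, A) = (3 + A) - 1*(-1/4) = (3 + A) + 1/4 = 13/4 + A)
X(2 - P(3, 4), 3)*(-392) = 18*(-392) = -7056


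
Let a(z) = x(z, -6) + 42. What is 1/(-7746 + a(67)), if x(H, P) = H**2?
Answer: -1/3215 ≈ -0.00031104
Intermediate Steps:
a(z) = 42 + z**2 (a(z) = z**2 + 42 = 42 + z**2)
1/(-7746 + a(67)) = 1/(-7746 + (42 + 67**2)) = 1/(-7746 + (42 + 4489)) = 1/(-7746 + 4531) = 1/(-3215) = -1/3215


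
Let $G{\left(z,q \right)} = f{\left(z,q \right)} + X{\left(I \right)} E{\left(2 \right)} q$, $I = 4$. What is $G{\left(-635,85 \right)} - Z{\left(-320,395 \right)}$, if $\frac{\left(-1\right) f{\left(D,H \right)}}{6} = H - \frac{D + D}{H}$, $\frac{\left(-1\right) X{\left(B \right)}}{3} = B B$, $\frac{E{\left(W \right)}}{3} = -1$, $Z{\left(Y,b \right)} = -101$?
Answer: $\frac{199603}{17} \approx 11741.0$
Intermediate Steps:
$E{\left(W \right)} = -3$ ($E{\left(W \right)} = 3 \left(-1\right) = -3$)
$X{\left(B \right)} = - 3 B^{2}$ ($X{\left(B \right)} = - 3 B B = - 3 B^{2}$)
$f{\left(D,H \right)} = - 6 H + \frac{12 D}{H}$ ($f{\left(D,H \right)} = - 6 \left(H - \frac{D + D}{H}\right) = - 6 \left(H - \frac{2 D}{H}\right) = - 6 H + \frac{12 D}{H}$)
$G{\left(z,q \right)} = 138 q + \frac{12 z}{q}$ ($G{\left(z,q \right)} = \left(- 6 q + \frac{12 z}{q}\right) + - 3 \cdot 4^{2} \left(-3\right) q = \left(- 6 q + \frac{12 z}{q}\right) + \left(-3\right) 16 \left(-3\right) q = \left(- 6 q + \frac{12 z}{q}\right) + \left(-48\right) \left(-3\right) q = \left(- 6 q + \frac{12 z}{q}\right) + 144 q = 138 q + \frac{12 z}{q}$)
$G{\left(-635,85 \right)} - Z{\left(-320,395 \right)} = \left(138 \cdot 85 + 12 \left(-635\right) \frac{1}{85}\right) - -101 = \left(11730 + 12 \left(-635\right) \frac{1}{85}\right) + 101 = \left(11730 - \frac{1524}{17}\right) + 101 = \frac{197886}{17} + 101 = \frac{199603}{17}$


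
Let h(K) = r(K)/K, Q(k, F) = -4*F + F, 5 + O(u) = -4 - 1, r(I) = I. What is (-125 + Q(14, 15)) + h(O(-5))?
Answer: -169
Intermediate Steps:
O(u) = -10 (O(u) = -5 + (-4 - 1) = -5 - 5 = -10)
Q(k, F) = -3*F
h(K) = 1 (h(K) = K/K = 1)
(-125 + Q(14, 15)) + h(O(-5)) = (-125 - 3*15) + 1 = (-125 - 45) + 1 = -170 + 1 = -169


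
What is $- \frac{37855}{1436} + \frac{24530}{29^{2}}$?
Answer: $\frac{3389025}{1207676} \approx 2.8062$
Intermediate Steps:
$- \frac{37855}{1436} + \frac{24530}{29^{2}} = \left(-37855\right) \frac{1}{1436} + \frac{24530}{841} = - \frac{37855}{1436} + 24530 \cdot \frac{1}{841} = - \frac{37855}{1436} + \frac{24530}{841} = \frac{3389025}{1207676}$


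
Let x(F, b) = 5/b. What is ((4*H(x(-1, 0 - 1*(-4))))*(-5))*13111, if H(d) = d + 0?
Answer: -327775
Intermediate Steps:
H(d) = d
((4*H(x(-1, 0 - 1*(-4))))*(-5))*13111 = ((4*(5/(0 - 1*(-4))))*(-5))*13111 = ((4*(5/(0 + 4)))*(-5))*13111 = ((4*(5/4))*(-5))*13111 = (5*(-5))*13111 = -25*13111 = -327775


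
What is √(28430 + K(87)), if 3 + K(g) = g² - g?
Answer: √35909 ≈ 189.50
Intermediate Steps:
K(g) = -3 + g² - g (K(g) = -3 + (g² - g) = -3 + g² - g)
√(28430 + K(87)) = √(28430 + (-3 + 87² - 1*87)) = √(28430 + (-3 + 7569 - 87)) = √(28430 + 7479) = √35909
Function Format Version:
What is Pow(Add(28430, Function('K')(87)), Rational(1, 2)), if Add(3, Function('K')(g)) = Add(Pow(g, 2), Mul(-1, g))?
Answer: Pow(35909, Rational(1, 2)) ≈ 189.50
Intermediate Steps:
Function('K')(g) = Add(-3, Pow(g, 2), Mul(-1, g)) (Function('K')(g) = Add(-3, Add(Pow(g, 2), Mul(-1, g))) = Add(-3, Pow(g, 2), Mul(-1, g)))
Pow(Add(28430, Function('K')(87)), Rational(1, 2)) = Pow(Add(28430, Add(-3, Pow(87, 2), Mul(-1, 87))), Rational(1, 2)) = Pow(Add(28430, Add(-3, 7569, -87)), Rational(1, 2)) = Pow(Add(28430, 7479), Rational(1, 2)) = Pow(35909, Rational(1, 2))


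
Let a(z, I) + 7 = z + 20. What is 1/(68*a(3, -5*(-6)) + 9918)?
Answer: 1/11006 ≈ 9.0859e-5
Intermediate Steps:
a(z, I) = 13 + z (a(z, I) = -7 + (z + 20) = -7 + (20 + z) = 13 + z)
1/(68*a(3, -5*(-6)) + 9918) = 1/(68*(13 + 3) + 9918) = 1/(68*16 + 9918) = 1/(1088 + 9918) = 1/11006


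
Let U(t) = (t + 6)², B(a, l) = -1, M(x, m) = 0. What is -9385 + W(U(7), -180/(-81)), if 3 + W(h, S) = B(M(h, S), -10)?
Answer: -9389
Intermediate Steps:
U(t) = (6 + t)²
W(h, S) = -4 (W(h, S) = -3 - 1 = -4)
-9385 + W(U(7), -180/(-81)) = -9385 - 4 = -9389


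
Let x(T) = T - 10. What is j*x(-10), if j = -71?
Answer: 1420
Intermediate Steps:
x(T) = -10 + T
j*x(-10) = -71*(-10 - 10) = -71*(-20) = 1420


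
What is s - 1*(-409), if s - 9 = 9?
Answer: 427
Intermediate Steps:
s = 18 (s = 9 + 9 = 18)
s - 1*(-409) = 18 - 1*(-409) = 18 + 409 = 427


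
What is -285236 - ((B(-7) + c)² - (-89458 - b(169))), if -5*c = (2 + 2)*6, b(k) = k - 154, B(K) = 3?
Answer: -9367806/25 ≈ -3.7471e+5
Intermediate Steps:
b(k) = -154 + k
c = -24/5 (c = -(2 + 2)*6/5 = -4*6/5 = -⅕*24 = -24/5 ≈ -4.8000)
-285236 - ((B(-7) + c)² - (-89458 - b(169))) = -285236 - ((3 - 24/5)² - (-89458 - (-154 + 169))) = -285236 - ((-9/5)² - (-89458 - 1*15)) = -285236 - (81/25 - (-89458 - 15)) = -285236 - (81/25 - 1*(-89473)) = -285236 - (81/25 + 89473) = -285236 - 1*2236906/25 = -285236 - 2236906/25 = -9367806/25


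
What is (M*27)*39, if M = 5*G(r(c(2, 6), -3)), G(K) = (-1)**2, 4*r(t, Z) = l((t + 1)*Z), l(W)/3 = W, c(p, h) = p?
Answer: 5265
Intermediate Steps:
l(W) = 3*W
r(t, Z) = 3*Z*(1 + t)/4 (r(t, Z) = (3*((t + 1)*Z))/4 = (3*((1 + t)*Z))/4 = (3*(Z*(1 + t)))/4 = (3*Z*(1 + t))/4 = 3*Z*(1 + t)/4)
G(K) = 1
M = 5 (M = 5*1 = 5)
(M*27)*39 = (5*27)*39 = 135*39 = 5265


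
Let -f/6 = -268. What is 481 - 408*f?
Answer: -655583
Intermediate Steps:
f = 1608 (f = -6*(-268) = 1608)
481 - 408*f = 481 - 408*1608 = 481 - 656064 = -655583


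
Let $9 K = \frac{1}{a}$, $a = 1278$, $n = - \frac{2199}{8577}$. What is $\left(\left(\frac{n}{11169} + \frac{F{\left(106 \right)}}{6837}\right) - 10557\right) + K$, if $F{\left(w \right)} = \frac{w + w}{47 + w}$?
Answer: $- \frac{6175142891973125}{584933508378} \approx -10557.0$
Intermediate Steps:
$n = - \frac{733}{2859}$ ($n = \left(-2199\right) \frac{1}{8577} = - \frac{733}{2859} \approx -0.25638$)
$F{\left(w \right)} = \frac{2 w}{47 + w}$
$K = \frac{1}{11502}$ ($K = \frac{1}{9 \cdot 1278} = \frac{1}{9} \cdot \frac{1}{1278} = \frac{1}{11502} \approx 8.6941 \cdot 10^{-5}$)
$\left(\left(\frac{n}{11169} + \frac{F{\left(106 \right)}}{6837}\right) - 10557\right) + K = \left(\left(- \frac{733}{2859 \cdot 11169} + \frac{2 \cdot 106 \frac{1}{47 + 106}}{6837}\right) - 10557\right) + \frac{1}{11502} = \left(\left(\left(- \frac{733}{2859}\right) \frac{1}{11169} + 2 \cdot 106 \cdot \frac{1}{153} \cdot \frac{1}{6837}\right) - 10557\right) + \frac{1}{11502} = \left(\left(- \frac{733}{31932171} + 2 \cdot 106 \cdot \frac{1}{153} \cdot \frac{1}{6837}\right) - 10557\right) + \frac{1}{11502} = \left(\left(- \frac{733}{31932171} + \frac{212}{153} \cdot \frac{1}{6837}\right) - 10557\right) + \frac{1}{11502} = \left(\left(- \frac{733}{31932171} + \frac{4}{19737}\right) - 10557\right) + \frac{1}{11502} = \left(\frac{246757}{1373083353} - 10557\right) + \frac{1}{11502} = - \frac{14495640710864}{1373083353} + \frac{1}{11502} = - \frac{6175142891973125}{584933508378}$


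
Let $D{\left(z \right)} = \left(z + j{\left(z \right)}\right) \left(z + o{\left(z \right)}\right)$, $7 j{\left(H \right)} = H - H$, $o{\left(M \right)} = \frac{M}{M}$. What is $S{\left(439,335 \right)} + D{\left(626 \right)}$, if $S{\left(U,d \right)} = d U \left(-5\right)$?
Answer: $-342823$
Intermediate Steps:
$o{\left(M \right)} = 1$
$j{\left(H \right)} = 0$ ($j{\left(H \right)} = \frac{H - H}{7} = \frac{1}{7} \cdot 0 = 0$)
$S{\left(U,d \right)} = - 5 U d$ ($S{\left(U,d \right)} = U d \left(-5\right) = - 5 U d$)
$D{\left(z \right)} = z \left(1 + z\right)$ ($D{\left(z \right)} = \left(z + 0\right) \left(z + 1\right) = z \left(1 + z\right)$)
$S{\left(439,335 \right)} + D{\left(626 \right)} = \left(-5\right) 439 \cdot 335 + 626 \left(1 + 626\right) = -735325 + 626 \cdot 627 = -735325 + 392502 = -342823$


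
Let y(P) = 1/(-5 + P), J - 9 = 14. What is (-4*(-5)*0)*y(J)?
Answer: 0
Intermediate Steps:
J = 23 (J = 9 + 14 = 23)
(-4*(-5)*0)*y(J) = (-4*(-5)*0)/(-5 + 23) = (20*0)/18 = 0*(1/18) = 0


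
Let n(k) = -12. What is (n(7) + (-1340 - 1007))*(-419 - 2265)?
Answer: 6331556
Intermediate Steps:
(n(7) + (-1340 - 1007))*(-419 - 2265) = (-12 + (-1340 - 1007))*(-419 - 2265) = (-12 - 2347)*(-2684) = -2359*(-2684) = 6331556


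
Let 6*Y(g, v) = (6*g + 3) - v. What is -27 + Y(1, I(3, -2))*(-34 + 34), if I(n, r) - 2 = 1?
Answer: -27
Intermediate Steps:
I(n, r) = 3 (I(n, r) = 2 + 1 = 3)
Y(g, v) = ½ + g - v/6 (Y(g, v) = ((6*g + 3) - v)/6 = ((3 + 6*g) - v)/6 = (3 - v + 6*g)/6 = ½ + g - v/6)
-27 + Y(1, I(3, -2))*(-34 + 34) = -27 + (½ + 1 - ⅙*3)*(-34 + 34) = -27 + (½ + 1 - ½)*0 = -27 + 1*0 = -27 + 0 = -27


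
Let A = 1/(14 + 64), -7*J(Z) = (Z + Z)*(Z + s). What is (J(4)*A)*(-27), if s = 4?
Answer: 288/91 ≈ 3.1648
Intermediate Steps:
J(Z) = -2*Z*(4 + Z)/7 (J(Z) = -(Z + Z)*(Z + 4)/7 = -2*Z*(4 + Z)/7)
A = 1/78 ≈ 0.012821
(J(4)*A)*(-27) = (-2/7*4*(4 + 4)*(1/78))*(-27) = (-2/7*4*8*(1/78))*(-27) = -64/7*1/78*(-27) = -32/273*(-27) = 288/91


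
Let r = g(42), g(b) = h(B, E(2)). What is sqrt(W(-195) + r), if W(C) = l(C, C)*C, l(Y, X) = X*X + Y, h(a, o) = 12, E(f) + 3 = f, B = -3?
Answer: I*sqrt(7376838) ≈ 2716.0*I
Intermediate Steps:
E(f) = -3 + f
g(b) = 12
r = 12
l(Y, X) = Y + X**2 (l(Y, X) = X**2 + Y = Y + X**2)
W(C) = C*(C + C**2) (W(C) = (C + C**2)*C = C*(C + C**2))
sqrt(W(-195) + r) = sqrt((-195)**2*(1 - 195) + 12) = sqrt(38025*(-194) + 12) = sqrt(-7376850 + 12) = sqrt(-7376838) = I*sqrt(7376838)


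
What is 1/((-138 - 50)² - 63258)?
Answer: -1/27914 ≈ -3.5824e-5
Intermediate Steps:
1/((-138 - 50)² - 63258) = 1/((-188)² - 63258) = 1/(35344 - 63258) = 1/(-27914) = -1/27914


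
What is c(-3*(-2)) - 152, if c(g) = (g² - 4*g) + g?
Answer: -134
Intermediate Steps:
c(g) = g² - 3*g
c(-3*(-2)) - 152 = (-3*(-2))*(-3 - 3*(-2)) - 152 = 6*(-3 + 6) - 152 = 6*3 - 152 = 18 - 152 = -134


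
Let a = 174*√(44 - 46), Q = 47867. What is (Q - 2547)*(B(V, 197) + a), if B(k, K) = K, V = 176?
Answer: 8928040 + 7885680*I*√2 ≈ 8.928e+6 + 1.1152e+7*I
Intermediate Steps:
a = 174*I*√2 (a = 174*√(-2) = 174*(I*√2) = 174*I*√2 ≈ 246.07*I)
(Q - 2547)*(B(V, 197) + a) = (47867 - 2547)*(197 + 174*I*√2) = 45320*(197 + 174*I*√2) = 8928040 + 7885680*I*√2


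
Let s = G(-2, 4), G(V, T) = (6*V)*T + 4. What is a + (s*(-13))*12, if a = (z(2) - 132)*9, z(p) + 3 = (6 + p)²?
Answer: 6225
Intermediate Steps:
z(p) = -3 + (6 + p)²
G(V, T) = 4 + 6*T*V (G(V, T) = 6*T*V + 4 = 4 + 6*T*V)
s = -44 (s = 4 + 6*4*(-2) = 4 - 48 = -44)
a = -639 (a = ((-3 + (6 + 2)²) - 132)*9 = ((-3 + 8²) - 132)*9 = ((-3 + 64) - 132)*9 = (61 - 132)*9 = -71*9 = -639)
a + (s*(-13))*12 = -639 - 44*(-13)*12 = -639 + 572*12 = -639 + 6864 = 6225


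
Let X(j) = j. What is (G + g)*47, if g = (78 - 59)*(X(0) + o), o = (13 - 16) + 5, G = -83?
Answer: -2115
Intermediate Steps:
o = 2 (o = -3 + 5 = 2)
g = 38 (g = (78 - 59)*(0 + 2) = 19*2 = 38)
(G + g)*47 = (-83 + 38)*47 = -45*47 = -2115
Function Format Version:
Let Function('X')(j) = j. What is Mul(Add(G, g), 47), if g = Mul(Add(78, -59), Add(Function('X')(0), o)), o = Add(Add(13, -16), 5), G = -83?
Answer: -2115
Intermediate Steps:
o = 2 (o = Add(-3, 5) = 2)
g = 38 (g = Mul(Add(78, -59), Add(0, 2)) = Mul(19, 2) = 38)
Mul(Add(G, g), 47) = Mul(Add(-83, 38), 47) = Mul(-45, 47) = -2115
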